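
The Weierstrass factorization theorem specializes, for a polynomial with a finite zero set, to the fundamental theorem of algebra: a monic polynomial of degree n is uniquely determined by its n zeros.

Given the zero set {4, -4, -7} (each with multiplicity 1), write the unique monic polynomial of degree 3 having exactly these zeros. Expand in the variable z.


The polynomial is p(z) = ∏_{α ∈ S} (z − α), where S = {4, -4, -7}.
Expanding the product yields: p(z) = z^3 + 7·z^2 -16·z -112.
The resulting polynomial has degree 3 and real coefficients as required.

p(z) = z^3 + 7·z^2 -16·z -112.


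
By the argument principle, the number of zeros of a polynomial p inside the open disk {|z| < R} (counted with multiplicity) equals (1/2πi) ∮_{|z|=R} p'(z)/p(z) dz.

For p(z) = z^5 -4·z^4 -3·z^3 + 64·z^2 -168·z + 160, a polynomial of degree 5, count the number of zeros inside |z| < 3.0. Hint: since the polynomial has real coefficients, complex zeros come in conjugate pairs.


The zeros of p are: (2 + 2i), (2 - 2i), -4, (2 + 1i), (2 - 1i).
Their magnitudes are: 2.828, 2.828, 4, 2.236, 2.236.
Zeros with |z| < R = 3.0: (2 + 2i), (2 - 2i), (2 + 1i), (2 - 1i).
Count = 4.
By the argument principle, (1/2πi) ∮_{|z|=R} p'(z)/p(z) dz equals exactly this count.

Number of zeros inside |z| < 3.0: 4.


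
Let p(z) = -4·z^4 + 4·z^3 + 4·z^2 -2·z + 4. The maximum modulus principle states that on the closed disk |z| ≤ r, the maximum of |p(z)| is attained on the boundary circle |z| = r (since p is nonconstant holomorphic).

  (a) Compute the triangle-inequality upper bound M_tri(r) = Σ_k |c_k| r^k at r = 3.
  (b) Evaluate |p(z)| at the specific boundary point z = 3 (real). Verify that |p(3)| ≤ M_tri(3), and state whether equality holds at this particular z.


Coefficients: c_0 = 4, c_1 = -2, c_2 = 4, c_3 = 4, c_4 = -4. Radius r = 3.
Part (a). Triangle bound: M_tri(r) = Σ_k |c_k| r^k
  = |4|·3^0 + |-2|·3^1 + |4|·3^2 + |4|·3^3 + |-4|·3^4
  = 4 + 6 + 36 + 108 + 324 = 478.
This bounds M(r) := max_{|z|=r} |p(z)| from above; equality holds iff all terms c_k z^k can be made to align in phase at a single z on |z|=r.
Part (b). At z = 3 (real, on the circle |z| = r):
  p(3) = (4)·3^0 + (-2)·3^1 + (4)·3^2 + (4)·3^3 + (-4)·3^4 = -182.
  |p(3)| = 182.
Check: |p(3)| = 182 ≤ 478 = M_tri(3). ✓ Equality does not hold at z = 3 (the coefficients have mixed signs, so the terms do not all align in phase there).

M_tri(3) = 478; |p(3)| = 182; equality at z=3: no.


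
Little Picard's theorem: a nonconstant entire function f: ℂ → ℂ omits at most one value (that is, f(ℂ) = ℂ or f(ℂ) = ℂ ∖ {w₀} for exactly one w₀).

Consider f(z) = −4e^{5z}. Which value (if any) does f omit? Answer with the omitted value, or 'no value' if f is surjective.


Little Picard bounds the complement of f(ℂ) to at most one point.
e^{5z} is never zero on ℂ, so -4·e^{5z} takes every value in ℂ ∖ {0}. Adding 0 shifts the range to ℂ ∖ {0}. Thus f omits exactly the value 0.

Omitted value: 0.


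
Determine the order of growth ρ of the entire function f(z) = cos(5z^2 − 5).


Write cos(w) = (e^{iw} ± e^{−iw})/(2 or 2i), so |cos(w)| ≤ e^{|w|}. With w = 5z^2 − 5, |w| ≤ 5r^2 + 5 on |z|=r, giving M(r) ≤ e^{5r^2 + 5} and ρ ≤ 2. For the lower bound, choose z on |z|=r with 5z^2 purely imaginary of modulus 5r^2; then |cos(5z^2 − 5)| grows like e^{5r^2}/2, so ρ ≥ 2. Hence ρ = 2.
Therefore ρ = 2.

Order ρ = 2.


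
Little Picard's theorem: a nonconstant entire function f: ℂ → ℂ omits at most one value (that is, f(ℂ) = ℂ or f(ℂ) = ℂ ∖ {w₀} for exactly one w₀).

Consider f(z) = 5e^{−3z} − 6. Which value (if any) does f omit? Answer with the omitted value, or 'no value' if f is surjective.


Little Picard bounds the complement of f(ℂ) to at most one point.
e^{−3z} is never zero on ℂ, so 5·e^{−3z} takes every value in ℂ ∖ {0}. Adding -6 shifts the range to ℂ ∖ {-6}. Thus f omits exactly the value -6.

Omitted value: -6.


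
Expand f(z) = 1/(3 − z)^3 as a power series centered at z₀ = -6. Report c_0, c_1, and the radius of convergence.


Let w = z − z₀, so z = z₀ + w.
Then 3 − z = 3 − (z₀ + w) = (3 − z₀) − w = 9 − w.
f(z) = 1/(9 − w)^3 = (1/(9)^3) · (1 − w/(9))^{−3}.
By the binomial series (1−u)^{−3} = Σ_{n≥0} C(n+2, 2) u^n for |u|<1, with u = w/(9):
  c_n = C(n+2, 2) / (9)^(n+3).
  c_0 = 1/(9)^3 = 1/729.
  c_1 = 3/(9)^4 = 1/2187.
The series is valid for |w/d| < 1, i.e. |z − z₀| < |d|.
Radius of convergence: R = |3 − z₀| = |9| = 9 (distance from z₀ to the singularity z = 3).

c_0 = 1/729, c_1 = 1/2187; R = 9.


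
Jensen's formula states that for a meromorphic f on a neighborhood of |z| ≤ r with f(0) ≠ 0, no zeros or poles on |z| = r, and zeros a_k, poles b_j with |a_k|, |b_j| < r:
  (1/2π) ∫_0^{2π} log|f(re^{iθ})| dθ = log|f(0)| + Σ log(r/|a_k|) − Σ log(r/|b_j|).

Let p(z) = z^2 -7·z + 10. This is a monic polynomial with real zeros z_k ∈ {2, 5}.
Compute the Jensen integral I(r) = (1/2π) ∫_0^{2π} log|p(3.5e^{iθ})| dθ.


Zeros: 2, 5; r = 3.5.
Inside |z| < r: 2. Outside (|z| ≥ r): 5.
p(0) = 10, so log|p(0)| = log(10) = 2.3026.
Apply Jensen: I(r) = log|p(0)| + Σ_k log(r/|z_k|), summed over zeros inside |z| < r.
  log(r/|z_k|) for z_k = 2: log(3.5/2) = 0.5596
  Outside zeros (5) contribute nothing to the Jensen sum.
Sum over inside zeros: 0.5596.
I(r) = log|p(0)| + (inside sum) = 2.3026 + 0.5596 = 2.8622.
Note: since some zeros are outside |z| ≤ r, the simplified n·log(r) form does NOT apply — only the inside zeros contribute.

I(r) ≈ 2.8622.


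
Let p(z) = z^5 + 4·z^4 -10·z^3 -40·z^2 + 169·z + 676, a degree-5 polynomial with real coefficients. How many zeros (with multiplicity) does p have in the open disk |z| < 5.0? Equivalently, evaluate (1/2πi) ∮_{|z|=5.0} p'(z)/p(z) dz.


The zeros of p are: (-3 + 2i), (-3 - 2i), -4, (3 + 2i), (3 - 2i).
Their magnitudes are: 3.606, 3.606, 4, 3.606, 3.606.
Zeros with |z| < R = 5.0: (-3 + 2i), (-3 - 2i), -4, (3 + 2i), (3 - 2i).
Count = 5.
By the argument principle, (1/2πi) ∮_{|z|=R} p'(z)/p(z) dz equals exactly this count.

Number of zeros inside |z| < 5.0: 5.


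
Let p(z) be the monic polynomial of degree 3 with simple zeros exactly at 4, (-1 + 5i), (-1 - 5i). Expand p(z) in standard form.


The polynomial is p(z) = ∏_{α ∈ S} (z − α), where S = {4, (-1 + 5i), (-1 - 5i)}.
Expanding the product yields: p(z) = z^3 -2·z^2 + 18·z -104.
Note conjugate pairs combine to real quadratics: (z − (-1+5i))(z − (-1−5i)) = z² + 2z + 26.
The resulting polynomial has degree 3 and real coefficients as required.

p(z) = z^3 -2·z^2 + 18·z -104.


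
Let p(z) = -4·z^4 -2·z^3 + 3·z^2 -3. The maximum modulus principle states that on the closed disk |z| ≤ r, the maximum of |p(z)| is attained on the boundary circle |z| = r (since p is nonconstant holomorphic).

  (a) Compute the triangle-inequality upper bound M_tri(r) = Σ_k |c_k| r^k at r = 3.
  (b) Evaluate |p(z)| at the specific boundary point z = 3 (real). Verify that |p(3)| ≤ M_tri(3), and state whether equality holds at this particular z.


Coefficients: c_0 = -3, c_1 = 0, c_2 = 3, c_3 = -2, c_4 = -4. Radius r = 3.
Part (a). Triangle bound: M_tri(r) = Σ_k |c_k| r^k
  = |-3|·3^0 + |0|·3^1 + |3|·3^2 + |-2|·3^3 + |-4|·3^4
  = 3 + 0 + 27 + 54 + 324 = 408.
This bounds M(r) := max_{|z|=r} |p(z)| from above; equality holds iff all terms c_k z^k can be made to align in phase at a single z on |z|=r.
Part (b). At z = 3 (real, on the circle |z| = r):
  p(3) = (-3)·3^0 + (0)·3^1 + (3)·3^2 + (-2)·3^3 + (-4)·3^4 = -354.
  |p(3)| = 354.
Check: |p(3)| = 354 ≤ 408 = M_tri(3). ✓ Equality does not hold at z = 3 (the coefficients have mixed signs, so the terms do not all align in phase there).

M_tri(3) = 408; |p(3)| = 354; equality at z=3: no.


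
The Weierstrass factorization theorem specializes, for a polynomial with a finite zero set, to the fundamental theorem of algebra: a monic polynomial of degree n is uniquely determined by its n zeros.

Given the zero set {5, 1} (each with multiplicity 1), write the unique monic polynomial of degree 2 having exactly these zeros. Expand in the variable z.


The polynomial is p(z) = ∏_{α ∈ S} (z − α), where S = {5, 1}.
Expanding the product yields: p(z) = z^2 -6·z + 5.
The resulting polynomial has degree 2 and real coefficients as required.

p(z) = z^2 -6·z + 5.


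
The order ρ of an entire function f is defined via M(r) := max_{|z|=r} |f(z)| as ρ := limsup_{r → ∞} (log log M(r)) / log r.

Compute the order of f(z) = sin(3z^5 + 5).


Write sin(w) = (e^{iw} ± e^{−iw})/(2 or 2i), so |sin(w)| ≤ e^{|w|}. With w = 3z^5 + 5, |w| ≤ 3r^5 + 5 on |z|=r, giving M(r) ≤ e^{3r^5 + 5} and ρ ≤ 5. For the lower bound, choose z on |z|=r with 3z^5 purely imaginary of modulus 3r^5; then |sin(3z^5 + 5)| grows like e^{3r^5}/2, so ρ ≥ 5. Hence ρ = 5.
Therefore ρ = 5.

Order ρ = 5.


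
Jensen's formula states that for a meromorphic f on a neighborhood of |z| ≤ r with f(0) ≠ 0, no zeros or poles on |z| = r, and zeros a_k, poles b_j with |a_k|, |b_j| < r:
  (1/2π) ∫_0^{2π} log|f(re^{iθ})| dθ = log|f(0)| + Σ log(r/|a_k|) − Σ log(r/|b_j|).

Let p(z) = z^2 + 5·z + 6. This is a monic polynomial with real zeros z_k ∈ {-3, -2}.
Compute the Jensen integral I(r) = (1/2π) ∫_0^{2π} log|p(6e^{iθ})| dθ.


Zeros: -3, -2; r = 6.
Inside |z| < r: -3, -2. Outside (|z| ≥ r): ∅.
p(0) = 6, so log|p(0)| = log(6) = 1.7918.
Apply Jensen: I(r) = log|p(0)| + Σ_k log(r/|z_k|), summed over zeros inside |z| < r.
  log(r/|z_k|) for z_k = -3: log(6/3) = 0.6931
  log(r/|z_k|) for z_k = -2: log(6/2) = 1.0986
Sum over inside zeros: 1.7918.
I(r) = log|p(0)| + (inside sum) = 1.7918 + 1.7918 = 3.5835.
Closed form (all zeros inside, monic): I(r) = n·log(r) = 2·log(6) = 3.5835. ✓

I(r) ≈ 3.5835.


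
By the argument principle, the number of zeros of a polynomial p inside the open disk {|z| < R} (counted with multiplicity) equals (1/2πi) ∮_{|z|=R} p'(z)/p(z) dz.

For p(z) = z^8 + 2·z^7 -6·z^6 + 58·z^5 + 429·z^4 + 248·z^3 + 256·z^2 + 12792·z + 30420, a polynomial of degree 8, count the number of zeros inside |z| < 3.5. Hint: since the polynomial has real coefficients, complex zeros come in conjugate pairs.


The zeros of p are: (3 + 3i), (3 - 3i), (2 + 3i), (2 - 3i), (-3 + 2i), (-3 - 2i), (-3 + 1i), (-3 - 1i).
Their magnitudes are: 4.243, 4.243, 3.606, 3.606, 3.606, 3.606, 3.162, 3.162.
Zeros with |z| < R = 3.5: (-3 + 1i), (-3 - 1i).
Count = 2.
By the argument principle, (1/2πi) ∮_{|z|=R} p'(z)/p(z) dz equals exactly this count.

Number of zeros inside |z| < 3.5: 2.


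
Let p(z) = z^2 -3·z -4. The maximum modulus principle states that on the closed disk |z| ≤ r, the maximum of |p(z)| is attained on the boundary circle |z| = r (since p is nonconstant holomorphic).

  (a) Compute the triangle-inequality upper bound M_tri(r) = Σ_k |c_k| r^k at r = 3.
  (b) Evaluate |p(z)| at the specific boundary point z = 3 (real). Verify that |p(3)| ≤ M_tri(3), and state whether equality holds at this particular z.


Coefficients: c_0 = -4, c_1 = -3, c_2 = 1. Radius r = 3.
Part (a). Triangle bound: M_tri(r) = Σ_k |c_k| r^k
  = |-4|·3^0 + |-3|·3^1 + |1|·3^2
  = 4 + 9 + 9 = 22.
This bounds M(r) := max_{|z|=r} |p(z)| from above; equality holds iff all terms c_k z^k can be made to align in phase at a single z on |z|=r.
Part (b). At z = 3 (real, on the circle |z| = r):
  p(3) = (-4)·3^0 + (-3)·3^1 + (1)·3^2 = -4.
  |p(3)| = 4.
Check: |p(3)| = 4 ≤ 22 = M_tri(3). ✓ Equality does not hold at z = 3 (the coefficients have mixed signs, so the terms do not all align in phase there).

M_tri(3) = 22; |p(3)| = 4; equality at z=3: no.


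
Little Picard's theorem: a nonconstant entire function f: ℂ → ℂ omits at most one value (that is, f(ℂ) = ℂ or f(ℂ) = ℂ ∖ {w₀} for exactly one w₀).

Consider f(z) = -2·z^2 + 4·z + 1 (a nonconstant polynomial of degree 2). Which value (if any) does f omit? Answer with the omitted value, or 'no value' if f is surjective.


Little Picard bounds the complement of f(ℂ) to at most one point.
For every w ∈ ℂ, the equation p(z) − w = 0 is a nonconstant polynomial in z and hence has at least one root by the fundamental theorem of algebra. So p is surjective onto ℂ, omitting no value.

Omitted value: no value.


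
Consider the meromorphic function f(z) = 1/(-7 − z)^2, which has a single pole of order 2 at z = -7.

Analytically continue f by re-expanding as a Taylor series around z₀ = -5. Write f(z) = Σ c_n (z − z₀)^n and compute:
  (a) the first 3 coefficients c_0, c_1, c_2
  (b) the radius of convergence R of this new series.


Let w = z − z₀, so z = z₀ + w.
Then -7 − z = -7 − (z₀ + w) = (-7 − z₀) − w = -2 − w.
f(z) = 1/(-2 − w)^2 = (1/(-2)^2) · (1 − w/(-2))^{−2}.
By the binomial series (1−u)^{−2} = Σ_{n≥0} C(n+1, 1) u^n for |u|<1, with u = w/(-2):
  c_n = C(n+1, 1) / (-2)^(n+2).
  c_0 = 1/(-2)^2 = 1/4.
  c_1 = 2/(-2)^3 = -1/4.
  c_2 = 3/(-2)^4 = 3/16.
The series is valid for |w/d| < 1, i.e. |z − z₀| < |d|.
Radius of convergence: R = |-7 − z₀| = |-2| = 2 (distance from z₀ to the singularity z = -7).

c_0 = 1/4, c_1 = -1/4, c_2 = 3/16; R = 2.


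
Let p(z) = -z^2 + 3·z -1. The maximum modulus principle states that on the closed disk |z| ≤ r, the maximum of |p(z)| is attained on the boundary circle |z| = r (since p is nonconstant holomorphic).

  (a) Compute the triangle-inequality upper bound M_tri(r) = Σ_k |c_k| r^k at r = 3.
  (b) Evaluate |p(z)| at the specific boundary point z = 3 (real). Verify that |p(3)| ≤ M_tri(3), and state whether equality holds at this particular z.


Coefficients: c_0 = -1, c_1 = 3, c_2 = -1. Radius r = 3.
Part (a). Triangle bound: M_tri(r) = Σ_k |c_k| r^k
  = |-1|·3^0 + |3|·3^1 + |-1|·3^2
  = 1 + 9 + 9 = 19.
This bounds M(r) := max_{|z|=r} |p(z)| from above; equality holds iff all terms c_k z^k can be made to align in phase at a single z on |z|=r.
Part (b). At z = 3 (real, on the circle |z| = r):
  p(3) = (-1)·3^0 + (3)·3^1 + (-1)·3^2 = -1.
  |p(3)| = 1.
Check: |p(3)| = 1 ≤ 19 = M_tri(3). ✓ Equality does not hold at z = 3 (the coefficients have mixed signs, so the terms do not all align in phase there).

M_tri(3) = 19; |p(3)| = 1; equality at z=3: no.


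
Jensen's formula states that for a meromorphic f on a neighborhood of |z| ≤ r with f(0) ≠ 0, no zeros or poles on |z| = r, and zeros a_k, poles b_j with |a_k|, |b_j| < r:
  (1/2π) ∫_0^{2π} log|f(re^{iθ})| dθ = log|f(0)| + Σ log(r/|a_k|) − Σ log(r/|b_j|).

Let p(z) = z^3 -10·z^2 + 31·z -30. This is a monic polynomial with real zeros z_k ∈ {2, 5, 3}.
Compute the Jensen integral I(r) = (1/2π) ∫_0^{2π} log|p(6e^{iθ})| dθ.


Zeros: 2, 3, 5; r = 6.
Inside |z| < r: 2, 3, 5. Outside (|z| ≥ r): ∅.
p(0) = -30, so log|p(0)| = log(30) = 3.4012.
Apply Jensen: I(r) = log|p(0)| + Σ_k log(r/|z_k|), summed over zeros inside |z| < r.
  log(r/|z_k|) for z_k = 2: log(6/2) = 1.0986
  log(r/|z_k|) for z_k = 5: log(6/5) = 0.1823
  log(r/|z_k|) for z_k = 3: log(6/3) = 0.6931
Sum over inside zeros: 1.9741.
I(r) = log|p(0)| + (inside sum) = 3.4012 + 1.9741 = 5.3753.
Closed form (all zeros inside, monic): I(r) = n·log(r) = 3·log(6) = 5.3753. ✓

I(r) ≈ 5.3753.


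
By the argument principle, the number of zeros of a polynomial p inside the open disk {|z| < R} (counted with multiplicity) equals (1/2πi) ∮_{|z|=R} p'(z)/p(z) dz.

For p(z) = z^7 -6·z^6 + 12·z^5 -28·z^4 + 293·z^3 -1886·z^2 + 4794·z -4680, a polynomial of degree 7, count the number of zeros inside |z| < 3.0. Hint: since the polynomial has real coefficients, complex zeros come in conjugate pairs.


The zeros of p are: 4, (2 + 3i), (2 - 3i), (2 + 1i), (2 - 1i), (-3 + 3i), (-3 - 3i).
Their magnitudes are: 4, 3.606, 3.606, 2.236, 2.236, 4.243, 4.243.
Zeros with |z| < R = 3.0: (2 + 1i), (2 - 1i).
Count = 2.
By the argument principle, (1/2πi) ∮_{|z|=R} p'(z)/p(z) dz equals exactly this count.

Number of zeros inside |z| < 3.0: 2.


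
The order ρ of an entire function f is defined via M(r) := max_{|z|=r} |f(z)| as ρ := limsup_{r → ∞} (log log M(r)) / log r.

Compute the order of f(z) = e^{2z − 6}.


|e^{2z − 6}| = e^{Re(2·z) + -6} ≤ e^{2|z|^1 + -6} = e^{2r^1 + -6} on |z| = r, so ρ ≤ 1. Choosing z on |z|=r so that 2·z is real positive (always possible by picking arg z appropriately) gives |f(z)| = e^{2r^1 + -6}, matching the bound. The additive constant -6 does not affect log log M(r) ~ 1·log r. Hence ρ = 1.
Therefore ρ = 1.

Order ρ = 1.


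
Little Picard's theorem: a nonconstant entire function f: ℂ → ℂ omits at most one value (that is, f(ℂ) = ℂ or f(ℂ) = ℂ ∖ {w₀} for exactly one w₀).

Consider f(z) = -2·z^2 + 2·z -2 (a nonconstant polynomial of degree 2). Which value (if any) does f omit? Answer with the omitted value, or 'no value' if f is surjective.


Little Picard bounds the complement of f(ℂ) to at most one point.
For every w ∈ ℂ, the equation p(z) − w = 0 is a nonconstant polynomial in z and hence has at least one root by the fundamental theorem of algebra. So p is surjective onto ℂ, omitting no value.

Omitted value: no value.


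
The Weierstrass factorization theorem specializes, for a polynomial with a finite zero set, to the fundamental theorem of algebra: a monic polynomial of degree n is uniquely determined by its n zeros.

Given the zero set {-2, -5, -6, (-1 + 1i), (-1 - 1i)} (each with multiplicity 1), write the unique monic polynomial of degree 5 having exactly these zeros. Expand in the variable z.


The polynomial is p(z) = ∏_{α ∈ S} (z − α), where S = {-2, -5, -6, (-1 + 1i), (-1 - 1i)}.
Expanding the product yields: p(z) = z^5 + 15·z^4 + 80·z^3 + 190·z^2 + 224·z + 120.
Note conjugate pairs combine to real quadratics: (z − (-1+1i))(z − (-1−1i)) = z² + 2z + 2.
The resulting polynomial has degree 5 and real coefficients as required.

p(z) = z^5 + 15·z^4 + 80·z^3 + 190·z^2 + 224·z + 120.


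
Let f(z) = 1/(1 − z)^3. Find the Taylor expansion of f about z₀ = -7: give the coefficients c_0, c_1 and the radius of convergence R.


Let w = z − z₀, so z = z₀ + w.
Then 1 − z = 1 − (z₀ + w) = (1 − z₀) − w = 8 − w.
f(z) = 1/(8 − w)^3 = (1/(8)^3) · (1 − w/(8))^{−3}.
By the binomial series (1−u)^{−3} = Σ_{n≥0} C(n+2, 2) u^n for |u|<1, with u = w/(8):
  c_n = C(n+2, 2) / (8)^(n+3).
  c_0 = 1/(8)^3 = 1/512.
  c_1 = 3/(8)^4 = 3/4096.
The series is valid for |w/d| < 1, i.e. |z − z₀| < |d|.
Radius of convergence: R = |1 − z₀| = |8| = 8 (distance from z₀ to the singularity z = 1).

c_0 = 1/512, c_1 = 3/4096; R = 8.


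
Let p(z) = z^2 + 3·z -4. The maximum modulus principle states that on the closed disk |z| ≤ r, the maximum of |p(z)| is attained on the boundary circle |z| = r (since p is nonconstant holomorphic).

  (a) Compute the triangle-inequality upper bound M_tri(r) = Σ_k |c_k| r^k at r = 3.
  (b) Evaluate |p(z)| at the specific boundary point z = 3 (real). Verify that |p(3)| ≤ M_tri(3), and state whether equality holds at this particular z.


Coefficients: c_0 = -4, c_1 = 3, c_2 = 1. Radius r = 3.
Part (a). Triangle bound: M_tri(r) = Σ_k |c_k| r^k
  = |-4|·3^0 + |3|·3^1 + |1|·3^2
  = 4 + 9 + 9 = 22.
This bounds M(r) := max_{|z|=r} |p(z)| from above; equality holds iff all terms c_k z^k can be made to align in phase at a single z on |z|=r.
Part (b). At z = 3 (real, on the circle |z| = r):
  p(3) = (-4)·3^0 + (3)·3^1 + (1)·3^2 = 14.
  |p(3)| = 14.
Check: |p(3)| = 14 ≤ 22 = M_tri(3). ✓ Equality does not hold at z = 3 (the coefficients have mixed signs, so the terms do not all align in phase there).

M_tri(3) = 22; |p(3)| = 14; equality at z=3: no.


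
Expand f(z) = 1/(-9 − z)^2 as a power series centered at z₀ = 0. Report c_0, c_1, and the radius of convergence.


Let w = z − z₀, so z = z₀ + w.
Then -9 − z = -9 − (z₀ + w) = (-9 − z₀) − w = -9 − w.
f(z) = 1/(-9 − w)^2 = (1/(-9)^2) · (1 − w/(-9))^{−2}.
By the binomial series (1−u)^{−2} = Σ_{n≥0} C(n+1, 1) u^n for |u|<1, with u = w/(-9):
  c_n = C(n+1, 1) / (-9)^(n+2).
  c_0 = 1/(-9)^2 = 1/81.
  c_1 = 2/(-9)^3 = -2/729.
The series is valid for |w/d| < 1, i.e. |z − z₀| < |d|.
Radius of convergence: R = |-9 − z₀| = |-9| = 9 (distance from z₀ to the singularity z = -9).

c_0 = 1/81, c_1 = -2/729; R = 9.


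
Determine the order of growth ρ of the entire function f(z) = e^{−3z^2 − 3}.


|e^{−3z^2 − 3}| = e^{Re(-3·z^2) + -3} ≤ e^{3|z|^2 + -3} = e^{3r^2 + -3} on |z| = r, so ρ ≤ 2. Choosing z on |z|=r so that -3·z^2 is real positive (always possible by picking arg z appropriately) gives |f(z)| = e^{3r^2 + -3}, matching the bound. The additive constant -3 does not affect log log M(r) ~ 2·log r. Hence ρ = 2.
Therefore ρ = 2.

Order ρ = 2.


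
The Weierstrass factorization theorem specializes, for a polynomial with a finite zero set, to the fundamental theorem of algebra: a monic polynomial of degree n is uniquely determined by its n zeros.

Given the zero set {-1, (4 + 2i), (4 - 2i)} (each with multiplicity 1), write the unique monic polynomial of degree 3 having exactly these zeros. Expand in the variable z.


The polynomial is p(z) = ∏_{α ∈ S} (z − α), where S = {-1, (4 + 2i), (4 - 2i)}.
Expanding the product yields: p(z) = z^3 -7·z^2 + 12·z + 20.
Note conjugate pairs combine to real quadratics: (z − (4+2i))(z − (4−2i)) = z² − 8z + 20.
The resulting polynomial has degree 3 and real coefficients as required.

p(z) = z^3 -7·z^2 + 12·z + 20.


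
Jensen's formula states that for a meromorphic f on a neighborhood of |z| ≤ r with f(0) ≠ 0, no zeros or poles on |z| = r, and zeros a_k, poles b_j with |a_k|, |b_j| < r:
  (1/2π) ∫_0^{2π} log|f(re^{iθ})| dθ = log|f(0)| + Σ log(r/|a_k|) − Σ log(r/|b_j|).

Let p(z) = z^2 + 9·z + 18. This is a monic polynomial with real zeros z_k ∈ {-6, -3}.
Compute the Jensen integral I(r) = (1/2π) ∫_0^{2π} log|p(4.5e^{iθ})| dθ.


Zeros: -6, -3; r = 4.5.
Inside |z| < r: -3. Outside (|z| ≥ r): -6.
p(0) = 18, so log|p(0)| = log(18) = 2.8904.
Apply Jensen: I(r) = log|p(0)| + Σ_k log(r/|z_k|), summed over zeros inside |z| < r.
  log(r/|z_k|) for z_k = -3: log(4.5/3) = 0.4055
  Outside zeros (-6) contribute nothing to the Jensen sum.
Sum over inside zeros: 0.4055.
I(r) = log|p(0)| + (inside sum) = 2.8904 + 0.4055 = 3.2958.
Note: since some zeros are outside |z| ≤ r, the simplified n·log(r) form does NOT apply — only the inside zeros contribute.

I(r) ≈ 3.2958.


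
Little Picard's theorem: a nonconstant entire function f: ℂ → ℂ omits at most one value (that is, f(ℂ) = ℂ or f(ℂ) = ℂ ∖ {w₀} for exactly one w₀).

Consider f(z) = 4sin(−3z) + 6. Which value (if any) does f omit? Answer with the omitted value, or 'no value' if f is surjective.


Little Picard bounds the complement of f(ℂ) to at most one point.
sin is entire and surjective onto ℂ: for every w ∈ ℂ, sin(ζ) = w has a solution ζ ∈ ℂ (e.g., via the complex inverse arcsin). With ζ = −3z this gives z = ζ/(-3). Then 4·sin(−3z) takes every value in 4·ℂ = ℂ, and adding 6 is a bijection of ℂ. So f is surjective and omits no value. (Note: only on the real line is sin bounded by [−1, 1].)

Omitted value: no value.


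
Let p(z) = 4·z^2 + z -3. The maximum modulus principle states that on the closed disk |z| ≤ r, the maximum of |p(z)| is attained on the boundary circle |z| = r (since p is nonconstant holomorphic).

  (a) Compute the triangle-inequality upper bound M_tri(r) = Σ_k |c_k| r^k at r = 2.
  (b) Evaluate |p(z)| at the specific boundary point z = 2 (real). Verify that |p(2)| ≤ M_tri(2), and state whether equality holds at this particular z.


Coefficients: c_0 = -3, c_1 = 1, c_2 = 4. Radius r = 2.
Part (a). Triangle bound: M_tri(r) = Σ_k |c_k| r^k
  = |-3|·2^0 + |1|·2^1 + |4|·2^2
  = 3 + 2 + 16 = 21.
This bounds M(r) := max_{|z|=r} |p(z)| from above; equality holds iff all terms c_k z^k can be made to align in phase at a single z on |z|=r.
Part (b). At z = 2 (real, on the circle |z| = r):
  p(2) = (-3)·2^0 + (1)·2^1 + (4)·2^2 = 15.
  |p(2)| = 15.
Check: |p(2)| = 15 ≤ 21 = M_tri(2). ✓ Equality does not hold at z = 2 (the coefficients have mixed signs, so the terms do not all align in phase there).

M_tri(2) = 21; |p(2)| = 15; equality at z=2: no.


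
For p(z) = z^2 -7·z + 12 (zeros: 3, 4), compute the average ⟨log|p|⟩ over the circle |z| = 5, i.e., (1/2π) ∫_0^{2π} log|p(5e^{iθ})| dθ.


Zeros: 3, 4; r = 5.
Inside |z| < r: 3, 4. Outside (|z| ≥ r): ∅.
p(0) = 12, so log|p(0)| = log(12) = 2.4849.
Apply Jensen: I(r) = log|p(0)| + Σ_k log(r/|z_k|), summed over zeros inside |z| < r.
  log(r/|z_k|) for z_k = 3: log(5/3) = 0.5108
  log(r/|z_k|) for z_k = 4: log(5/4) = 0.2231
Sum over inside zeros: 0.7340.
I(r) = log|p(0)| + (inside sum) = 2.4849 + 0.7340 = 3.2189.
Closed form (all zeros inside, monic): I(r) = n·log(r) = 2·log(5) = 3.2189. ✓

I(r) ≈ 3.2189.


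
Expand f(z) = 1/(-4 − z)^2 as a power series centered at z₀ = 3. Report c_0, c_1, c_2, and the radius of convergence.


Let w = z − z₀, so z = z₀ + w.
Then -4 − z = -4 − (z₀ + w) = (-4 − z₀) − w = -7 − w.
f(z) = 1/(-7 − w)^2 = (1/(-7)^2) · (1 − w/(-7))^{−2}.
By the binomial series (1−u)^{−2} = Σ_{n≥0} C(n+1, 1) u^n for |u|<1, with u = w/(-7):
  c_n = C(n+1, 1) / (-7)^(n+2).
  c_0 = 1/(-7)^2 = 1/49.
  c_1 = 2/(-7)^3 = -2/343.
  c_2 = 3/(-7)^4 = 3/2401.
The series is valid for |w/d| < 1, i.e. |z − z₀| < |d|.
Radius of convergence: R = |-4 − z₀| = |-7| = 7 (distance from z₀ to the singularity z = -4).

c_0 = 1/49, c_1 = -2/343, c_2 = 3/2401; R = 7.


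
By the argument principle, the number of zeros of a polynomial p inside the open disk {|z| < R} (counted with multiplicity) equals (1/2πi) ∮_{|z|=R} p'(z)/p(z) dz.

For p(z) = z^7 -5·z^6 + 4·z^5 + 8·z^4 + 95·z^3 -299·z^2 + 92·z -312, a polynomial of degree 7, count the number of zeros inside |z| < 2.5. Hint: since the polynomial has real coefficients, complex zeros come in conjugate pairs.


The zeros of p are: 3, (3 + 2i), (3 - 2i), (0 + 1i), (0 - 1i), (-2 + 2i), (-2 - 2i).
Their magnitudes are: 3, 3.606, 3.606, 1, 1, 2.828, 2.828.
Zeros with |z| < R = 2.5: (0 + 1i), (0 - 1i).
Count = 2.
By the argument principle, (1/2πi) ∮_{|z|=R} p'(z)/p(z) dz equals exactly this count.

Number of zeros inside |z| < 2.5: 2.


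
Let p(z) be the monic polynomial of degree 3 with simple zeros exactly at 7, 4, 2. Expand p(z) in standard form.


The polynomial is p(z) = ∏_{α ∈ S} (z − α), where S = {7, 4, 2}.
Expanding the product yields: p(z) = z^3 -13·z^2 + 50·z -56.
The resulting polynomial has degree 3 and real coefficients as required.

p(z) = z^3 -13·z^2 + 50·z -56.


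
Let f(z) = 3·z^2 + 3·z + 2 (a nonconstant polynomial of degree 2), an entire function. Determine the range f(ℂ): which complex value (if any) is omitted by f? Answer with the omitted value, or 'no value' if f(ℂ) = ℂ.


Little Picard bounds the complement of f(ℂ) to at most one point.
For every w ∈ ℂ, the equation p(z) − w = 0 is a nonconstant polynomial in z and hence has at least one root by the fundamental theorem of algebra. So p is surjective onto ℂ, omitting no value.

Omitted value: no value.


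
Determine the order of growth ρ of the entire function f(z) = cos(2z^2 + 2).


Write cos(w) = (e^{iw} ± e^{−iw})/(2 or 2i), so |cos(w)| ≤ e^{|w|}. With w = 2z^2 + 2, |w| ≤ 2r^2 + 2 on |z|=r, giving M(r) ≤ e^{2r^2 + 2} and ρ ≤ 2. For the lower bound, choose z on |z|=r with 2z^2 purely imaginary of modulus 2r^2; then |cos(2z^2 + 2)| grows like e^{2r^2}/2, so ρ ≥ 2. Hence ρ = 2.
Therefore ρ = 2.

Order ρ = 2.


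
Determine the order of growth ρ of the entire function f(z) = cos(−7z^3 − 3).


Write cos(w) = (e^{iw} ± e^{−iw})/(2 or 2i), so |cos(w)| ≤ e^{|w|}. With w = −7z^3 − 3, |w| ≤ 7r^3 + 3 on |z|=r, giving M(r) ≤ e^{7r^3 + 3} and ρ ≤ 3. For the lower bound, choose z on |z|=r with -7z^3 purely imaginary of modulus 7r^3; then |cos(−7z^3 − 3)| grows like e^{7r^3}/2, so ρ ≥ 3. Hence ρ = 3.
Therefore ρ = 3.

Order ρ = 3.


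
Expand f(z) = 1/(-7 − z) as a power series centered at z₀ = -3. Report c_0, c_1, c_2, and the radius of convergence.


Let w = z − z₀, so z = z₀ + w.
Then -7 − z = -7 − (z₀ + w) = (-7 − z₀) − w = -4 − w.
f(z) = 1/(-4 − w) = (1/(-4)) · 1/(1 − w/(-4)) = Σ_{n≥0} w^n / (-4)^(n+1).
So c_n = 1/(-4)^(n+1):
  c_0 = 1/(-4)^1 = -1/4.
  c_1 = 1/(-4)^2 = 1/16.
  c_2 = 1/(-4)^3 = -1/64.
The series is valid for |w/d| < 1, i.e. |z − z₀| < |d|.
Radius of convergence: R = |-7 − z₀| = |-4| = 4 (distance from z₀ to the singularity z = -7).

c_0 = -1/4, c_1 = 1/16, c_2 = -1/64; R = 4.


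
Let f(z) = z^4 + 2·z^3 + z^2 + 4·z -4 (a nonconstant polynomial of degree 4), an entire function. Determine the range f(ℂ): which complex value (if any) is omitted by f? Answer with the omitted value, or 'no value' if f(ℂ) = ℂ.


Little Picard bounds the complement of f(ℂ) to at most one point.
For every w ∈ ℂ, the equation p(z) − w = 0 is a nonconstant polynomial in z and hence has at least one root by the fundamental theorem of algebra. So p is surjective onto ℂ, omitting no value.

Omitted value: no value.


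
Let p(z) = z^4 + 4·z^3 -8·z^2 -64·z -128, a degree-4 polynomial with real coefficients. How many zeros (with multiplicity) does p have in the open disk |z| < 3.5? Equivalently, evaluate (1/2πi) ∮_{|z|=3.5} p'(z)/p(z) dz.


The zeros of p are: (-2 + 2i), (-2 - 2i), 4, -4.
Their magnitudes are: 2.828, 2.828, 4, 4.
Zeros with |z| < R = 3.5: (-2 + 2i), (-2 - 2i).
Count = 2.
By the argument principle, (1/2πi) ∮_{|z|=R} p'(z)/p(z) dz equals exactly this count.

Number of zeros inside |z| < 3.5: 2.


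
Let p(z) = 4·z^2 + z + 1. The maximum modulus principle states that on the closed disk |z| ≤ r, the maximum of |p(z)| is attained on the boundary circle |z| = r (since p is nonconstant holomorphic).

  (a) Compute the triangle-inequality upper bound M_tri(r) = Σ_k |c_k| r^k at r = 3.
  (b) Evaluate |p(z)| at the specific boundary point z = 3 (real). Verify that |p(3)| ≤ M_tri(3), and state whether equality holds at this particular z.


Coefficients: c_0 = 1, c_1 = 1, c_2 = 4. Radius r = 3.
Part (a). Triangle bound: M_tri(r) = Σ_k |c_k| r^k
  = |1|·3^0 + |1|·3^1 + |4|·3^2
  = 1 + 3 + 36 = 40.
This bounds M(r) := max_{|z|=r} |p(z)| from above; equality holds iff all terms c_k z^k can be made to align in phase at a single z on |z|=r.
Part (b). At z = 3 (real, on the circle |z| = r):
  p(3) = (1)·3^0 + (1)·3^1 + (4)·3^2 = 40.
  |p(3)| = 40.
Since all nonzero coefficients share the same sign, |p(3)| = 40 = M_tri(3); the triangle bound is attained at z = 3, so in fact M(r) = 40.

M_tri(3) = 40; |p(3)| = 40; equality at z=3: yes.


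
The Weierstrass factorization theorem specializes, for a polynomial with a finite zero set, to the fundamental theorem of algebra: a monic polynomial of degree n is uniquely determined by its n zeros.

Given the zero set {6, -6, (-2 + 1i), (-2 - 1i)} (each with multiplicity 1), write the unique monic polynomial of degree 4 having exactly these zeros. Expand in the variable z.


The polynomial is p(z) = ∏_{α ∈ S} (z − α), where S = {6, -6, (-2 + 1i), (-2 - 1i)}.
Expanding the product yields: p(z) = z^4 + 4·z^3 -31·z^2 -144·z -180.
Note conjugate pairs combine to real quadratics: (z − (-2+1i))(z − (-2−1i)) = z² + 4z + 5.
The resulting polynomial has degree 4 and real coefficients as required.

p(z) = z^4 + 4·z^3 -31·z^2 -144·z -180.


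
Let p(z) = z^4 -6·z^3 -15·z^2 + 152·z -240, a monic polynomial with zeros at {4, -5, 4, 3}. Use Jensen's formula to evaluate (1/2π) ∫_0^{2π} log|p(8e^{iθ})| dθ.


Zeros: -5, 3, 4, 4; r = 8.
Inside |z| < r: -5, 3, 4, 4. Outside (|z| ≥ r): ∅.
p(0) = -240, so log|p(0)| = log(240) = 5.4806.
Apply Jensen: I(r) = log|p(0)| + Σ_k log(r/|z_k|), summed over zeros inside |z| < r.
  log(r/|z_k|) for z_k = 4: log(8/4) = 0.6931
  log(r/|z_k|) for z_k = -5: log(8/5) = 0.4700
  log(r/|z_k|) for z_k = 4: log(8/4) = 0.6931
  log(r/|z_k|) for z_k = 3: log(8/3) = 0.9808
Sum over inside zeros: 2.8371.
I(r) = log|p(0)| + (inside sum) = 5.4806 + 2.8371 = 8.3178.
Closed form (all zeros inside, monic): I(r) = n·log(r) = 4·log(8) = 8.3178. ✓

I(r) ≈ 8.3178.


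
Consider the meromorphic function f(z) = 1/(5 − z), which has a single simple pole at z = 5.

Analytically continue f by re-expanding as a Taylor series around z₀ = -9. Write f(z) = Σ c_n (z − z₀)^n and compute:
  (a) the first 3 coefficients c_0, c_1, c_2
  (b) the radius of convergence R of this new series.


Let w = z − z₀, so z = z₀ + w.
Then 5 − z = 5 − (z₀ + w) = (5 − z₀) − w = 14 − w.
f(z) = 1/(14 − w) = (1/(14)) · 1/(1 − w/(14)) = Σ_{n≥0} w^n / (14)^(n+1).
So c_n = 1/(14)^(n+1):
  c_0 = 1/(14)^1 = 1/14.
  c_1 = 1/(14)^2 = 1/196.
  c_2 = 1/(14)^3 = 1/2744.
The series is valid for |w/d| < 1, i.e. |z − z₀| < |d|.
Radius of convergence: R = |5 − z₀| = |14| = 14 (distance from z₀ to the singularity z = 5).

c_0 = 1/14, c_1 = 1/196, c_2 = 1/2744; R = 14.


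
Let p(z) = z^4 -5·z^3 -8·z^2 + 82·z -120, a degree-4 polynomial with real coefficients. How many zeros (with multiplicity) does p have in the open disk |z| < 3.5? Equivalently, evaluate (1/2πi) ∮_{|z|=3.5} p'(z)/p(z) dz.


The zeros of p are: 3, (3 + 1i), (3 - 1i), -4.
Their magnitudes are: 3, 3.162, 3.162, 4.
Zeros with |z| < R = 3.5: 3, (3 + 1i), (3 - 1i).
Count = 3.
By the argument principle, (1/2πi) ∮_{|z|=R} p'(z)/p(z) dz equals exactly this count.

Number of zeros inside |z| < 3.5: 3.


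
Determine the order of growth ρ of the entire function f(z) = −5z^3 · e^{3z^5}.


M(r) = max_{|z|=r} |-5|·|z|^3·|e^{3z^5}| = 5·r^3 · e^{3r^5} (the factors attain their maxima compatibly on |z|=r). Then log M(r) = log 5 + 3·log r + 3r^5, dominated by the last term, so log log M(r) ~ 5·log r. The polynomial factor -5z^3 contributes only a log r term and does not affect the order. ρ = 5.
Therefore ρ = 5.

Order ρ = 5.


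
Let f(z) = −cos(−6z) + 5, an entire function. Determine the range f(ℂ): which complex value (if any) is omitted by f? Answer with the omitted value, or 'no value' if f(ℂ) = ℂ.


Little Picard bounds the complement of f(ℂ) to at most one point.
cos is entire and surjective onto ℂ: for every w ∈ ℂ, cos(ζ) = w has a solution ζ ∈ ℂ (e.g., via the complex inverse arccos). With ζ = −6z this gives z = ζ/(-6). Then -1·cos(−6z) takes every value in -1·ℂ = ℂ, and adding 5 is a bijection of ℂ. So f is surjective and omits no value. (Note: only on the real line is cos bounded by [−1, 1].)

Omitted value: no value.


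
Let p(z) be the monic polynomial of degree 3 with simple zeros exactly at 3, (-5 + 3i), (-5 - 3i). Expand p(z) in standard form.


The polynomial is p(z) = ∏_{α ∈ S} (z − α), where S = {3, (-5 + 3i), (-5 - 3i)}.
Expanding the product yields: p(z) = z^3 + 7·z^2 + 4·z -102.
Note conjugate pairs combine to real quadratics: (z − (-5+3i))(z − (-5−3i)) = z² + 10z + 34.
The resulting polynomial has degree 3 and real coefficients as required.

p(z) = z^3 + 7·z^2 + 4·z -102.


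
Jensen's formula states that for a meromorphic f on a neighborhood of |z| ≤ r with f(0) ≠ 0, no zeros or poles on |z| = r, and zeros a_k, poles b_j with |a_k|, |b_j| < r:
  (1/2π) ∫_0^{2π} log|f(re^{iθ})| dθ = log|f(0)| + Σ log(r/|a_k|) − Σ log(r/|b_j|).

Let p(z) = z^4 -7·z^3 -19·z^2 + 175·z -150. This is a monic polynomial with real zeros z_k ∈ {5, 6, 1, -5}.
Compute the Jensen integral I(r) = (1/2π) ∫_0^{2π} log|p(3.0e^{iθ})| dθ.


Zeros: -5, 1, 5, 6; r = 3.0.
Inside |z| < r: 1. Outside (|z| ≥ r): -5, 5, 6.
p(0) = -150, so log|p(0)| = log(150) = 5.0106.
Apply Jensen: I(r) = log|p(0)| + Σ_k log(r/|z_k|), summed over zeros inside |z| < r.
  log(r/|z_k|) for z_k = 1: log(3.0/1) = 1.0986
  Outside zeros (-5, 5, 6) contribute nothing to the Jensen sum.
Sum over inside zeros: 1.0986.
I(r) = log|p(0)| + (inside sum) = 5.0106 + 1.0986 = 6.1092.
Note: since some zeros are outside |z| ≤ r, the simplified n·log(r) form does NOT apply — only the inside zeros contribute.

I(r) ≈ 6.1092.


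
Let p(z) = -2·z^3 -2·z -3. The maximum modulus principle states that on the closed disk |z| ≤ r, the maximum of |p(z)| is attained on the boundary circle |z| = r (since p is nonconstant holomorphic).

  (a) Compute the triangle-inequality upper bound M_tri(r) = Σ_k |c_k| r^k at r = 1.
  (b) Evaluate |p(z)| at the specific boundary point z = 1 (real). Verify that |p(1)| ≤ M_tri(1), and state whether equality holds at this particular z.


Coefficients: c_0 = -3, c_1 = -2, c_2 = 0, c_3 = -2. Radius r = 1.
Part (a). Triangle bound: M_tri(r) = Σ_k |c_k| r^k
  = |-3|·1^0 + |-2|·1^1 + |0|·1^2 + |-2|·1^3
  = 3 + 2 + 0 + 2 = 7.
This bounds M(r) := max_{|z|=r} |p(z)| from above; equality holds iff all terms c_k z^k can be made to align in phase at a single z on |z|=r.
Part (b). At z = 1 (real, on the circle |z| = r):
  p(1) = (-3)·1^0 + (-2)·1^1 + (0)·1^2 + (-2)·1^3 = -7.
  |p(1)| = 7.
Since all nonzero coefficients share the same sign, |p(1)| = 7 = M_tri(1); the triangle bound is attained at z = 1, so in fact M(r) = 7.

M_tri(1) = 7; |p(1)| = 7; equality at z=1: yes.


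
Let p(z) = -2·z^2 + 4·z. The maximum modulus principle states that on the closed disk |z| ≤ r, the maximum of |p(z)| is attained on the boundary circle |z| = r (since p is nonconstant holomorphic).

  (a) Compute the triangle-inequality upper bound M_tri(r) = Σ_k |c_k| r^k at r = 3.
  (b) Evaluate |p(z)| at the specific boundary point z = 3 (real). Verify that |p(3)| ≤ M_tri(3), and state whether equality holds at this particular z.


Coefficients: c_0 = 0, c_1 = 4, c_2 = -2. Radius r = 3.
Part (a). Triangle bound: M_tri(r) = Σ_k |c_k| r^k
  = |0|·3^0 + |4|·3^1 + |-2|·3^2
  = 0 + 12 + 18 = 30.
This bounds M(r) := max_{|z|=r} |p(z)| from above; equality holds iff all terms c_k z^k can be made to align in phase at a single z on |z|=r.
Part (b). At z = 3 (real, on the circle |z| = r):
  p(3) = (0)·3^0 + (4)·3^1 + (-2)·3^2 = -6.
  |p(3)| = 6.
Check: |p(3)| = 6 ≤ 30 = M_tri(3). ✓ Equality does not hold at z = 3 (the coefficients have mixed signs, so the terms do not all align in phase there).

M_tri(3) = 30; |p(3)| = 6; equality at z=3: no.


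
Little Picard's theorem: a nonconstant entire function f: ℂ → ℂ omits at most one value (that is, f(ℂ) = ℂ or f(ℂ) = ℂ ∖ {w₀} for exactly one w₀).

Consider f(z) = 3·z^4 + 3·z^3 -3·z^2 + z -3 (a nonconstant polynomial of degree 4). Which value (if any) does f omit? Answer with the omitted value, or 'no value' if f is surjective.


Little Picard bounds the complement of f(ℂ) to at most one point.
For every w ∈ ℂ, the equation p(z) − w = 0 is a nonconstant polynomial in z and hence has at least one root by the fundamental theorem of algebra. So p is surjective onto ℂ, omitting no value.

Omitted value: no value.


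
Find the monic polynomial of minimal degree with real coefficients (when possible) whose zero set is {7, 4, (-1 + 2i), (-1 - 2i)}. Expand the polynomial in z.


The polynomial is p(z) = ∏_{α ∈ S} (z − α), where S = {7, 4, (-1 + 2i), (-1 - 2i)}.
Expanding the product yields: p(z) = z^4 -9·z^3 + 11·z^2 + z + 140.
Note conjugate pairs combine to real quadratics: (z − (-1+2i))(z − (-1−2i)) = z² + 2z + 5.
The resulting polynomial has degree 4 and real coefficients as required.

p(z) = z^4 -9·z^3 + 11·z^2 + z + 140.


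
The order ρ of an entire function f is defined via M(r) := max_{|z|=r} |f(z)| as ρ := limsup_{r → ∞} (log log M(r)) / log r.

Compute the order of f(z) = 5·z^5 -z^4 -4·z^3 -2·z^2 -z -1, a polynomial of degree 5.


|f(z)| ≤ Σ|c_k|·r^k = O(r^5) as r → ∞. Polynomial growth is O(e^{r^ε}) for every ε > 0 (since r^5/e^{r^ε} → 0), so ρ ≤ ε for all ε > 0, i.e. ρ = 0. Every nonconstant polynomial has order 0.
Therefore ρ = 0.

Order ρ = 0.
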